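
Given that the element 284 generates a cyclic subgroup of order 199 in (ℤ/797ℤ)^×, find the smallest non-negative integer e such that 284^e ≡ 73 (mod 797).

Baby-step giant-step with m = ceil(sqrt(199)) = 15.
Baby table (284^j mod 797 for j=0..14):
  0:1  1:284  2:159  3:524  4:574  5:428  6:408  7:307
  8:315  9:196  10:671  11:81  12:688  13:127  14:203
Giant step factor: 284^(-15) ≡ 342 (mod 797).
Scan 73·342^i mod 797 for i = 0, 1, …:
  i=0: 73   i=1: 259   i=2: 111   i=3: 503
  i=4: 671
Match at i=4, j=10: e = 4·15 + 10 = 70.

70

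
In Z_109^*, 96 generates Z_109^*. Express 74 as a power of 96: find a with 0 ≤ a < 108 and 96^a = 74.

38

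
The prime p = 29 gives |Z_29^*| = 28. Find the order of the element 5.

The order of 5 must divide p − 1 = 28 = 2^2 · 7.
Divisors: 1, 2, 4, 7, 14, 28.
Check each in increasing order: 5^1 ≡ 5;  5^2 ≡ 25;  5^4 ≡ 16;  5^7 ≡ 28;  5^14 ≡ 1.
Smallest exponent giving 1 is 14.

14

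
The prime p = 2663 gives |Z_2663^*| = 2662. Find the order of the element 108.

1331

The order of 108 must divide p − 1 = 2662 = 2 · 11^3.
Divisors: 1, 2, 11, 22, 121, 242, 1331, 2662.
Check each in increasing order: 108^1 ≡ 108;  108^2 ≡ 1012;  108^11 ≡ 985;  108^22 ≡ 893;  108^121 ≡ 428;  108^242 ≡ 2100;  108^1331 ≡ 1.
Smallest exponent giving 1 is 1331.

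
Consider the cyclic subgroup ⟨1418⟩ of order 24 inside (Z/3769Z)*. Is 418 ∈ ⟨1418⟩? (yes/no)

no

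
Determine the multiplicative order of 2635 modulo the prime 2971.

The order of 2635 must divide p − 1 = 2970 = 2 · 3^3 · 5 · 11.
Divisors: 1, 2, 3, 5, 6, 9, 10, 11, 15, 18, 22, 27, 30, 33, 45, 54, 55, 66, 90, 99, 110, 135, 165, 198, 270, 297, 330, 495, 594, 990, 1485, 2970.
Check each in increasing order: 2635^1 ≡ 2635;  2635^2 ≡ 2969;  2635^3 ≡ 672;  2635^5 ≡ 1627;  2635^6 ≡ 2963;  2635^9 ≡ 566;  2635^10 ≡ 2939;  2635^11 ≡ 1839;  2635^15 ≡ 1414;  2635^18 ≡ 2459;  2635^22 ≡ 923;  2635^27 ≡ 1366;  2635^30 ≡ 2884;  2635^33 ≡ 956;  2635^45 ≡ 1764;  2635^54 ≡ 168;  2635^55 ≡ 1.
Smallest exponent giving 1 is 55.

55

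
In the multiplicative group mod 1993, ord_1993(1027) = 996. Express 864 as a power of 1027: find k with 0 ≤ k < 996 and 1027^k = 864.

403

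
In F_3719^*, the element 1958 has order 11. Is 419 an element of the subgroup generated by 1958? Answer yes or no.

⟨1958⟩ has order 11; its elements mod 3719 are {1, 419, 768, 1216, 1268, 1958, 2171, 2213, 2222, 3165, 3194}.
419 is in this set.

yes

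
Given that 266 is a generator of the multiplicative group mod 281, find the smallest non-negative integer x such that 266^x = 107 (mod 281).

11

Baby-step giant-step with m = ceil(sqrt(280)) = 17.
Baby table (266^j mod 281 for j=0..16):
  0:1  1:266  2:225  3:278  4:45  5:168  6:9  7:146
  8:58  9:254  10:124  11:107  12:81  13:190  14:241  15:38
  16:273
Giant step factor: 266^(-17) ≡ 185 (mod 281).
Scan 107·185^i mod 281 for i = 0, 1, …:
  i=0: 107
Match at i=0, j=11: x = 0·17 + 11 = 11.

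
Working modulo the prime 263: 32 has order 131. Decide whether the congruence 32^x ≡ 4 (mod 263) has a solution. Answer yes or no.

yes

4 ∈ ⟨32⟩ iff 4^131 ≡ 1 (mod 263), since |⟨32⟩| = 131.
4^131 mod 263 = 1.
Since 1 = 1, 4 lies in the subgroup.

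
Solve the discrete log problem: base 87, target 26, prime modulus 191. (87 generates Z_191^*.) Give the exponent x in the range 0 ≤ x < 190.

Baby-step giant-step with m = ceil(sqrt(190)) = 14.
Baby table (87^j mod 191 for j=0..13):
  0:1  1:87  2:120  3:126  4:75  5:31  6:23  7:91
  8:86  9:33  10:6  11:140  12:147  13:183
Giant step factor: 87^(-14) ≡ 59 (mod 191).
Scan 26·59^i mod 191 for i = 0, 1, …:
  i=0: 26   i=1: 6
Match at i=1, j=10: x = 1·14 + 10 = 24.

24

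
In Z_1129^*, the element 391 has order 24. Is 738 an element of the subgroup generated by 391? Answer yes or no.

yes

738 ∈ ⟨391⟩ iff 738^24 ≡ 1 (mod 1129), since |⟨391⟩| = 24.
738^24 mod 1129 = 1.
Since 1 = 1, 738 lies in the subgroup.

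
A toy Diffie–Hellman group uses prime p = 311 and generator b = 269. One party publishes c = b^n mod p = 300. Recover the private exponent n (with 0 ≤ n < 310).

270

Baby-step giant-step with m = ceil(sqrt(310)) = 18.
Baby table (269^j mod 311 for j=0..17):
  0:1  1:269  2:209  3:241  4:141  5:298  6:235  7:82
  8:288  9:33  10:169  11:55  12:178  13:299  14:193  15:291
  16:218  17:174
Giant step factor: 269^(-18) ≡ 2 (mod 311).
Scan 300·2^i mod 311 for i = 0, 1, …:
  i=0: 300   i=1: 289   i=2: 267   i=3: 223
  i=4: 135   i=5: 270   i=6: 229   i=7: 147
  i=8: 294   i=9: 277     …   i=14: 156
  i=15: 1
Match at i=15, j=0: n = 15·18 + 0 = 270.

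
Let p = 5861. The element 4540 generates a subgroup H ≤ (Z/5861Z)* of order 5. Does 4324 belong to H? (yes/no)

⟨4540⟩ has order 5; its elements mod 5861 are {1, 386, 2471, 4324, 4540}.
4324 is in this set.

yes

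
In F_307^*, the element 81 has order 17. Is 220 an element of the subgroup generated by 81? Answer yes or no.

⟨81⟩ has order 17; its elements mod 307 are {1, 9, 24, 64, 81, 102, 105, 114, 115, 216, 235, 269, 272, 273, 280, 299, 304}.
220 is not in this set.

no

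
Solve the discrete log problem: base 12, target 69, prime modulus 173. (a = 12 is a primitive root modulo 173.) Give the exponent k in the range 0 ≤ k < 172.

55

Baby-step giant-step with m = ceil(sqrt(172)) = 14.
Baby table (12^j mod 173 for j=0..13):
  0:1  1:12  2:144  3:171  4:149  5:58  6:4  7:48
  8:57  9:165  10:77  11:59  12:16  13:19
Giant step factor: 12^(-14) ≡ 151 (mod 173).
Scan 69·151^i mod 173 for i = 0, 1, …:
  i=0: 69   i=1: 39   i=2: 7   i=3: 19
Match at i=3, j=13: k = 3·14 + 13 = 55.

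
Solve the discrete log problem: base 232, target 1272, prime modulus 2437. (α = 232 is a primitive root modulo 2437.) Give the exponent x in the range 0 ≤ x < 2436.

649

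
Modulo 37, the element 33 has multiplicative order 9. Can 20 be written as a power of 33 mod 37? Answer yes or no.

no

20 ∈ ⟨33⟩ iff 20^9 ≡ 1 (mod 37), since |⟨33⟩| = 9.
20^9 mod 37 = 31.
Since 31 ≠ 1, 20 does not lie in the subgroup.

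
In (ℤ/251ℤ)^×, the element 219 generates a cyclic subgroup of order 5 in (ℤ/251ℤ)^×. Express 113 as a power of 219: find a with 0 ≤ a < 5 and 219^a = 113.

Successive powers of 219 modulo 251:
  219^0=1  219^1=219  219^2=20  219^3=113
So 219^3 ≡ 113 (mod 251), giving a = 3.

3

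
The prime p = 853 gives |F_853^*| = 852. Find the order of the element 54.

The order of 54 must divide p − 1 = 852 = 2^2 · 3 · 71.
Divisors: 1, 2, 3, 4, 6, 12, 71, 142, 213, 284, 426, 852.
Check each in increasing order: 54^1 ≡ 54;  54^2 ≡ 357;  54^3 ≡ 512;  54^4 ≡ 352;  54^6 ≡ 273;  54^12 ≡ 318;  54^71 ≡ 618;  54^142 ≡ 633;  54^213 ≡ 520;  54^284 ≡ 632;  54^426 ≡ 852;  54^852 ≡ 1.
Smallest exponent giving 1 is 852.

852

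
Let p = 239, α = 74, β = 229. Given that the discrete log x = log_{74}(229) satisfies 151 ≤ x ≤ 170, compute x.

153

Compute 74^151 mod 239 = 46, then multiply by 74 repeatedly:
  74^151=46  74^152=58  74^153=229
Found 229 at exponent 153.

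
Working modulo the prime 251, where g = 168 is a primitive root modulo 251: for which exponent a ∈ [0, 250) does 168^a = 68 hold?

176

Baby-step giant-step with m = ceil(sqrt(250)) = 16.
Baby table (168^j mod 251 for j=0..15):
  0:1  1:168  2:112  3:242  4:245  5:247  6:81  7:54
  8:36  9:24  10:16  11:178  12:35  13:107  14:155  15:187
Giant step factor: 168^(-16) ≡ 49 (mod 251).
Scan 68·49^i mod 251 for i = 0, 1, …:
  i=0: 68   i=1: 69   i=2: 118   i=3: 9
  i=4: 190   i=5: 23   i=6: 123   i=7: 3
  i=8: 147   i=9: 175   i=10: 41   i=11: 1
Match at i=11, j=0: a = 11·16 + 0 = 176.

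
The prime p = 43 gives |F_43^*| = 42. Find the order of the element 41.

7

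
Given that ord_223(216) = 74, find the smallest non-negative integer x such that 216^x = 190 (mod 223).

65

Baby-step giant-step with m = ceil(sqrt(74)) = 9.
Baby table (216^j mod 223 for j=0..8):
  0:1  1:216  2:49  3:103  4:171  5:141  6:128  7:219
  8:28
Giant step factor: 216^(-9) ≡ 190 (mod 223).
Scan 190·190^i mod 223 for i = 0, 1, …:
  i=0: 190   i=1: 197   i=2: 189   i=3: 7
  i=4: 215   i=5: 41   i=6: 208   i=7: 49
Match at i=7, j=2: x = 7·9 + 2 = 65.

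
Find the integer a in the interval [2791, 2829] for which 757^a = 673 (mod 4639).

Compute 757^2791 mod 4639 = 1184, then multiply by 757 repeatedly:
  757^2791=1184  757^2792=961  757^2793=3793  757^2794=4399  757^2795=3880
  757^2796=673
Found 673 at exponent 2796.

2796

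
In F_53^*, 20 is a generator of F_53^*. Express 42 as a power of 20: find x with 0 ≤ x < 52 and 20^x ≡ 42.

24

Baby-step giant-step with m = ceil(sqrt(52)) = 8.
Baby table (20^j mod 53 for j=0..7):
  0:1  1:20  2:29  3:50  4:46  5:19  6:9  7:21
Giant step factor: 20^(-8) ≡ 13 (mod 53).
Scan 42·13^i mod 53 for i = 0, 1, …:
  i=0: 42   i=1: 16   i=2: 49   i=3: 1
Match at i=3, j=0: x = 3·8 + 0 = 24.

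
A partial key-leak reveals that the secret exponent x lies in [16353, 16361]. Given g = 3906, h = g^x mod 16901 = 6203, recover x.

16356

Compute 3906^16353 mod 16901 = 15202, then multiply by 3906 repeatedly:
  3906^16353=15202  3906^16354=5799  3906^16355=3554  3906^16356=6203
Found 6203 at exponent 16356.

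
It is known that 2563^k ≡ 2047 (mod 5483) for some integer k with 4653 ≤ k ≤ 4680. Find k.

Compute 2563^4653 mod 5483 = 4061, then multiply by 2563 repeatedly:
  2563^4653=4061  2563^4654=1609  2563^4655=651  2563^4656=1681  2563^4657=4248
  2563^4658=3869  2563^4659=2983  2563^4660=2127  2563^4661=1399  2563^4662=5238
  2563^4663=2610  2563^4664=170  2563^4665=2553  2563^4666=2120  2563^4667=5390
  2563^4668=2893  2563^4669=1743  2563^4670=4147  2563^4671=2707  2563^4672=2046
  2563^4673=2150  2563^4674=35  2563^4675=1977  2563^4676=759  2563^4677=4335
  2563^4678=2047
Found 2047 at exponent 4678.

4678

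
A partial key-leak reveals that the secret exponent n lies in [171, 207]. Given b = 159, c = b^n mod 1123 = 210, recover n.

201

Compute 159^171 mod 1123 = 675, then multiply by 159 repeatedly:
  159^171=675  159^172=640  159^173=690  159^174=779  159^175=331
  159^176=971  159^177=538  159^178=194  159^179=525  159^180=373
  159^181=911  159^182=1105  159^183=507  159^184=880  159^185=668
  159^186=650  159^187=34  159^188=914  159^189=459  159^190=1109
  159^191=20  159^192=934  159^193=270  159^194=256  159^195=276
  159^196=87  159^197=357  159^198=613  159^199=889  159^200=976
  159^201=210
Found 210 at exponent 201.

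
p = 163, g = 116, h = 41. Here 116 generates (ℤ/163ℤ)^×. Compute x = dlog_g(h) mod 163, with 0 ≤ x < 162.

52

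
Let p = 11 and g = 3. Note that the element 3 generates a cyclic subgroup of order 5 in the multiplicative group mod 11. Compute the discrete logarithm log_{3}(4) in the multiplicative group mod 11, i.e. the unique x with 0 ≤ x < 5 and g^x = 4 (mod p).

4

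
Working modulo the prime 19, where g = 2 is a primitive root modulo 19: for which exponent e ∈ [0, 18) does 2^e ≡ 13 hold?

Successive powers of 2 modulo 19:
  2^0=1  2^1=2  2^2=4  2^3=8  2^4=16  2^5=13
So 2^5 ≡ 13 (mod 19), giving e = 5.

5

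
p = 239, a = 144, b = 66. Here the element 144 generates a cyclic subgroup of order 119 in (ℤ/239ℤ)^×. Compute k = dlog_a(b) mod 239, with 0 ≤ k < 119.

87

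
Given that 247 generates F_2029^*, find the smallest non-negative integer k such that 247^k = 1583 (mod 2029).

770

Baby-step giant-step with m = ceil(sqrt(2028)) = 46.
Baby table (247^j mod 2029 for j=0..45):
  0:1  1:247  2:139  3:1869  4:1060  5:79  6:1252  7:836
  8:1563  9:551  10:154  11:1516  12:1116  13:1737  14:920  15:2021
  16:53  17:917  18:1280  19:1665  20:1397  21:129  22:1428  23:1699
  24:1679  25:797  26:46  27:1217  28:307  29:756  30:64  31:1605
  32:780  33:1934  34:883  35:998  36:997  37:750  38:611  39:771
  40:1740  41:1661  42:409  43:1602  44:39  45:1517
Giant step factor: 247^(-46) ≡ 131 (mod 2029).
Scan 1583·131^i mod 2029 for i = 0, 1, …:
  i=0: 1583   i=1: 415   i=2: 1611   i=3: 25
  i=4: 1246   i=5: 906   i=6: 1004   i=7: 1668
  i=8: 1405   i=9: 1445     …   i=15: 332
  i=16: 883
Match at i=16, j=34: k = 16·46 + 34 = 770.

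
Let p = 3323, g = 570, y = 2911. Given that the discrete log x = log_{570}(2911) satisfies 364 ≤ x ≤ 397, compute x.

367

Compute 570^364 mod 3323 = 908, then multiply by 570 repeatedly:
  570^364=908  570^365=2495  570^366=3229  570^367=2911
Found 2911 at exponent 367.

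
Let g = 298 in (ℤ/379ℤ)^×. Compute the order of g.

378

The order of 298 must divide p − 1 = 378 = 2 · 3^3 · 7.
Divisors: 1, 2, 3, 6, 7, 9, 14, 18, 21, 27, 42, 54, 63, 126, 189, 378.
Check each in increasing order: 298^1 ≡ 298;  298^2 ≡ 118;  298^3 ≡ 296;  298^6 ≡ 67;  298^7 ≡ 258;  298^9 ≡ 124;  298^14 ≡ 239;  298^18 ≡ 216;  298^21 ≡ 264;  298^27 ≡ 254;  298^42 ≡ 339;  298^54 ≡ 86;  298^63 ≡ 52;  298^126 ≡ 51;  298^189 ≡ 378;  298^378 ≡ 1.
Smallest exponent giving 1 is 378.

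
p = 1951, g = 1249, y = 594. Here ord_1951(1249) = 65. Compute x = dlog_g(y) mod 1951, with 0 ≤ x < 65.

Baby-step giant-step with m = ceil(sqrt(65)) = 9.
Baby table (1249^j mod 1951 for j=0..8):
  0:1  1:1249  2:1152  3:961  4:424  5:855  6:698  7:1656
  8:284
Giant step factor: 1249^(-9) ≡ 645 (mod 1951).
Scan 594·645^i mod 1951 for i = 0, 1, …:
  i=0: 594   i=1: 734   i=2: 1288   i=3: 1585
  i=4: 1
Match at i=4, j=0: x = 4·9 + 0 = 36.

36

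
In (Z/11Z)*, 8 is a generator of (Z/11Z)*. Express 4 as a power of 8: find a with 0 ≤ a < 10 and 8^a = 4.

Successive powers of 8 modulo 11:
  8^0=1  8^1=8  8^2=9  8^3=6  8^4=4
So 8^4 ≡ 4 (mod 11), giving a = 4.

4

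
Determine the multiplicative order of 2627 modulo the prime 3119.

The order of 2627 must divide p − 1 = 3118 = 2 · 1559.
Divisors: 1, 2, 1559, 3118.
Check each in increasing order: 2627^1 ≡ 2627;  2627^2 ≡ 1901;  2627^1559 ≡ 1.
Smallest exponent giving 1 is 1559.

1559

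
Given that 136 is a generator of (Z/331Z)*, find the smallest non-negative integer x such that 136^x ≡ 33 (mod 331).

174

Baby-step giant-step with m = ceil(sqrt(330)) = 19.
Baby table (136^j mod 331 for j=0..18):
  0:1  1:136  2:291  3:187  4:276  5:133  6:214  7:307
  8:46  9:298  10:146  11:327  12:118  13:160  14:245  15:220
  16:130  17:137  18:96
Giant step factor: 136^(-19) ≡ 322 (mod 331).
Scan 33·322^i mod 331 for i = 0, 1, …:
  i=0: 33   i=1: 34   i=2: 25   i=3: 106
  i=4: 39   i=5: 311   i=6: 180   i=7: 35
  i=8: 16   i=9: 187
Match at i=9, j=3: x = 9·19 + 3 = 174.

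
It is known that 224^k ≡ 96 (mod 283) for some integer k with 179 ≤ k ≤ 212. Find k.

Compute 224^179 mod 283 = 154, then multiply by 224 repeatedly:
  224^179=154  224^180=253  224^181=72  224^182=280  224^183=177
  224^184=28  224^185=46  224^186=116  224^187=231  224^188=238
  224^189=108  224^190=137  224^191=124  224^192=42  224^193=69
  224^194=174  224^195=205  224^196=74  224^197=162  224^198=64
  224^199=186  224^200=63  224^201=245  224^202=261  224^203=166
  224^204=111  224^205=243  224^206=96
Found 96 at exponent 206.

206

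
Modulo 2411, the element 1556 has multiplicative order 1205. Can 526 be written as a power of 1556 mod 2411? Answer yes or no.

526 ∈ ⟨1556⟩ iff 526^1205 ≡ 1 (mod 2411), since |⟨1556⟩| = 1205.
526^1205 mod 2411 = 1.
Since 1 = 1, 526 lies in the subgroup.

yes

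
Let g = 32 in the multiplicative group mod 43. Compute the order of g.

The order of 32 must divide p − 1 = 42 = 2 · 3 · 7.
Divisors: 1, 2, 3, 6, 7, 14, 21, 42.
Check each in increasing order: 32^1 ≡ 32;  32^2 ≡ 35;  32^3 ≡ 2;  32^6 ≡ 4;  32^7 ≡ 42;  32^14 ≡ 1.
Smallest exponent giving 1 is 14.

14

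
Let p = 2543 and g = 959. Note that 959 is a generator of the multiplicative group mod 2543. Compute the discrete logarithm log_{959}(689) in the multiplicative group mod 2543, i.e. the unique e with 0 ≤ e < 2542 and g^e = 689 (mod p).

1597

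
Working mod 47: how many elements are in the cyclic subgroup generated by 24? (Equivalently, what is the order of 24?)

23

The order of 24 must divide p − 1 = 46 = 2 · 23.
Divisors: 1, 2, 23, 46.
Check each in increasing order: 24^1 ≡ 24;  24^2 ≡ 12;  24^23 ≡ 1.
Smallest exponent giving 1 is 23.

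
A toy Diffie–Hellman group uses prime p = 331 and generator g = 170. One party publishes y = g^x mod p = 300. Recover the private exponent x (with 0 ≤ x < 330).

55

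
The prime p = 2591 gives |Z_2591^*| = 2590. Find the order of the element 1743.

2590

The order of 1743 must divide p − 1 = 2590 = 2 · 5 · 7 · 37.
Divisors: 1, 2, 5, 7, 10, 14, 35, 37, 70, 74, 185, 259, 370, 518, 1295, 2590.
Check each in increasing order: 1743^1 ≡ 1743;  1743^2 ≡ 1397;  1743^5 ≡ 544;  1743^7 ≡ 805;  1743^10 ≡ 562;  1743^14 ≡ 275;  1743^35 ≡ 2580;  1743^37 ≡ 179;  1743^70 ≡ 121;  1743^74 ≡ 949;  1743^185 ≡ 741;  1743^259 ≡ 1048;  1743^370 ≡ 2380;  1743^518 ≡ 2311;  1743^1295 ≡ 2590;  1743^2590 ≡ 1.
Smallest exponent giving 1 is 2590.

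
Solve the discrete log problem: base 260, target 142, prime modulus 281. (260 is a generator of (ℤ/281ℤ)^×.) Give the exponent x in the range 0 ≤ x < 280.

119

Baby-step giant-step with m = ceil(sqrt(280)) = 17.
Baby table (260^j mod 281 for j=0..16):
  0:1  1:260  2:160  3:12  4:29  5:234  6:144  7:67
  8:279  9:42  10:242  11:257  12:223  13:94  14:274  15:147
  16:4
Giant step factor: 260^(-17) ≡ 97 (mod 281).
Scan 142·97^i mod 281 for i = 0, 1, …:
  i=0: 142   i=1: 5   i=2: 204   i=3: 118
  i=4: 206   i=5: 31   i=6: 197   i=7: 1
Match at i=7, j=0: x = 7·17 + 0 = 119.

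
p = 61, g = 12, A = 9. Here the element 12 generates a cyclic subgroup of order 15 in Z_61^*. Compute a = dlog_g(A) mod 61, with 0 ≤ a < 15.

Successive powers of 12 modulo 61:
  12^0=1  12^1=12  12^2=22  12^3=20  12^4=57  12^5=13
  12^6=34  12^7=42  12^8=16  12^9=9
So 12^9 ≡ 9 (mod 61), giving a = 9.

9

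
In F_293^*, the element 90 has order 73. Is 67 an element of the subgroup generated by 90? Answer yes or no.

no

67 ∈ ⟨90⟩ iff 67^73 ≡ 1 (mod 293), since |⟨90⟩| = 73.
67^73 mod 293 = 292.
Since 292 ≠ 1, 67 does not lie in the subgroup.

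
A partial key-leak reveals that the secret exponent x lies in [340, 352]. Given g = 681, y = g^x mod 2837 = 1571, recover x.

347

Compute 681^340 mod 2837 = 2158, then multiply by 681 repeatedly:
  681^340=2158  681^341=32  681^342=1933  681^343=5  681^344=568
  681^345=976  681^346=798  681^347=1571
Found 1571 at exponent 347.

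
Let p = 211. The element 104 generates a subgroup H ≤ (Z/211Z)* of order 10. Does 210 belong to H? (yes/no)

210 ∈ ⟨104⟩ iff 210^10 ≡ 1 (mod 211), since |⟨104⟩| = 10.
210^10 mod 211 = 1.
Since 1 = 1, 210 lies in the subgroup.

yes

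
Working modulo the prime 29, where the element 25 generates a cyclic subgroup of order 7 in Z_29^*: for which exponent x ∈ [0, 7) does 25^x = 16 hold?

Successive powers of 25 modulo 29:
  25^0=1  25^1=25  25^2=16
So 25^2 ≡ 16 (mod 29), giving x = 2.

2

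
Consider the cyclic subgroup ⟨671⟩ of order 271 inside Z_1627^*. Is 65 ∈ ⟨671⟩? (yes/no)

yes

65 ∈ ⟨671⟩ iff 65^271 ≡ 1 (mod 1627), since |⟨671⟩| = 271.
65^271 mod 1627 = 1.
Since 1 = 1, 65 lies in the subgroup.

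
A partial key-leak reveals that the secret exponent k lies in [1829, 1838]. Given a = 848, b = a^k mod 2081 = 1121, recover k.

1833

Compute 848^1829 mod 2081 = 907, then multiply by 848 repeatedly:
  848^1829=907  848^1830=1247  848^1831=308  848^1832=1059  848^1833=1121
Found 1121 at exponent 1833.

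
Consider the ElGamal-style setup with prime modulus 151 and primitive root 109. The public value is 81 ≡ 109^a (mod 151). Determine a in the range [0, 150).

Baby-step giant-step with m = ceil(sqrt(150)) = 13.
Baby table (109^j mod 151 for j=0..12):
  0:1  1:109  2:103  3:53  4:39  5:23  6:91  7:104
  8:11  9:142  10:76  11:130  12:127
Giant step factor: 109^(-13) ≡ 114 (mod 151).
Scan 81·114^i mod 151 for i = 0, 1, …:
  i=0: 81   i=1: 23
Match at i=1, j=5: a = 1·13 + 5 = 18.

18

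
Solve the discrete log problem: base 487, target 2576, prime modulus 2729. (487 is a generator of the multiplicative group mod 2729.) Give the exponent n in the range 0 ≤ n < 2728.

Baby-step giant-step with m = ceil(sqrt(2728)) = 53.
Baby table (487^j mod 2729 for j=0..52):
  0:1  1:487  2:2475  3:1836  4:1749  5:315  6:581  7:1860
  8:2521  9:2406  10:981  11:172  12:1894  13:2705  14:1957  15:638
  16:2329  17:1688  18:627  19:2430  20:1753  21:2263  22:2294  23:1017
  24:1330  25:937  26:576  27:2154  28:1062  29:1413  30:423  31:1326
  32:1718  33:1592  34:268  35:2253  36:153  37:828  38:2073  39:2550
  40:155  41:1802  42:1565  43:764  44:924  45:2432  46:2727  47:1755
  48:508  49:1786  50:1960  51:2099  52:1567
Giant step factor: 487^(-53) ≡ 2002 (mod 2729).
Scan 2576·2002^i mod 2729 for i = 0, 1, …:
  i=0: 2576   i=1: 2071   i=2: 791   i=3: 762
  i=4: 13   i=5: 1465   i=6: 1984   i=7: 1273
  i=8: 2389   i=9: 1570     …   i=25: 2632
  i=26: 2294
Match at i=26, j=22: n = 26·53 + 22 = 1400.

1400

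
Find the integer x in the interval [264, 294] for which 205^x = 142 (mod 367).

Compute 205^264 mod 367 = 47, then multiply by 205 repeatedly:
  205^264=47  205^265=93  205^266=348  205^267=142
Found 142 at exponent 267.

267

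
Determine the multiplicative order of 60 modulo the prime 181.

90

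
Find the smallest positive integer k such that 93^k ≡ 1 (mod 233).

232

The order of 93 must divide p − 1 = 232 = 2^3 · 29.
Divisors: 1, 2, 4, 8, 29, 58, 116, 232.
Check each in increasing order: 93^1 ≡ 93;  93^2 ≡ 28;  93^4 ≡ 85;  93^8 ≡ 2;  93^29 ≡ 97;  93^58 ≡ 89;  93^116 ≡ 232;  93^232 ≡ 1.
Smallest exponent giving 1 is 232.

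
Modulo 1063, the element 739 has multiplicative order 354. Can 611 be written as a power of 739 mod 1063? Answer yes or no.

no

611 ∈ ⟨739⟩ iff 611^354 ≡ 1 (mod 1063), since |⟨739⟩| = 354.
611^354 mod 1063 = 719.
Since 719 ≠ 1, 611 does not lie in the subgroup.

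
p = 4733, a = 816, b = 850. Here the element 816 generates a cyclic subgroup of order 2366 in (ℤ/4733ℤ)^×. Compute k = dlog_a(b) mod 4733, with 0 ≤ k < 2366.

Baby-step giant-step with m = ceil(sqrt(2366)) = 49.
Baby table (816^j mod 4733 for j=0..48):
  0:1  1:816  2:3236  3:4295  4:2300  5:2532  6:2524  7:729
  8:3239  9:2010  10:2542  11:1218  12:4691  13:3592  14:1345  15:4197
  16:2793  17:2515  18:2851  19:2513  20:1219  21:774  22:2095  23:907
  24:1764  25:592  26:306  27:3580  28:1019  29:3229  30:3316  31:3313
  32:865  33:623  34:1937  35:4503  36:1640  37:3534  38:1347  39:1096
  40:4532  41:1639  42:2718  43:2844  44:1534  45:2232  46:3840  47:194
  48:2115
Giant step factor: 816^(-49) ≡ 4225 (mod 4733).
Scan 850·4225^i mod 4733 for i = 0, 1, …:
  i=0: 850   i=1: 3636   i=2: 3515   i=3: 3454
  i=4: 1311   i=5: 1365   i=6: 2331   i=7: 3835
  i=8: 1816   i=9: 407     …   i=25: 4569
  i=26: 2851
Match at i=26, j=18: k = 26·49 + 18 = 1292.

1292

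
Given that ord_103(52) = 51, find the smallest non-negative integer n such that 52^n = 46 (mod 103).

17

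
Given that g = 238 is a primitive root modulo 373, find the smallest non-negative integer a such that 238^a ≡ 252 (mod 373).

Baby-step giant-step with m = ceil(sqrt(372)) = 20.
Baby table (238^j mod 373 for j=0..19):
  0:1  1:238  2:321  3:306  4:93  5:127  6:13  7:110
  8:70  9:248  10:90  11:159  12:169  13:311  14:164  15:240
  16:51  17:202  18:332  19:313
Giant step factor: 238^(-20) ≡ 95 (mod 373).
Scan 252·95^i mod 373 for i = 0, 1, …:
  i=0: 252   i=1: 68   i=2: 119   i=3: 115
  i=4: 108   i=5: 189   i=6: 51
Match at i=6, j=16: a = 6·20 + 16 = 136.

136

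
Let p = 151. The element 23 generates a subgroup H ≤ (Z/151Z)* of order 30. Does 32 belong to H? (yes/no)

32 ∈ ⟨23⟩ iff 32^30 ≡ 1 (mod 151), since |⟨23⟩| = 30.
32^30 mod 151 = 1.
Since 1 = 1, 32 lies in the subgroup.

yes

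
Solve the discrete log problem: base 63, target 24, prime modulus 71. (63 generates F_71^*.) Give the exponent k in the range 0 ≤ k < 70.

Successive powers of 63 modulo 71:
  63^0=1  63^1=63  63^2=64  63^3=56  63^4=49  63^5=34
  63^6=12  63^7=46  63^8=58  63^9=33  63^10=20  63^11=53
  63^12=2  63^13=55  63^14=57  63^15=41  63^16=27  63^17=68
  63^18=24
So 63^18 ≡ 24 (mod 71), giving k = 18.

18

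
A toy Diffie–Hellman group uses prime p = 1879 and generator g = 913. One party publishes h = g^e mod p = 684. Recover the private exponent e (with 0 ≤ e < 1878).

553

Baby-step giant-step with m = ceil(sqrt(1878)) = 44.
Baby table (913^j mod 1879 for j=0..43):
  0:1  1:913  2:1172  3:885  4:35  5:12  6:1561  7:911
  8:1225  9:420  10:144  11:1821  12:1537  13:1547  14:1282  15:1728
  16:1183  17:1533  18:1653  19:352  20:67  21:1043  22:1485  23:1046
  24:466  25:804  26:1242  27:909  28:1278  29:1834  30:253  31:1751
  32:1513  33:304  34:1339  35:1157  36:343  37:1245  38:1769  39:1036
  40:731  41:358  42:1787  43:559
Giant step factor: 913^(-44) ≡ 86 (mod 1879).
Scan 684·86^i mod 1879 for i = 0, 1, …:
  i=0: 684   i=1: 575   i=2: 596   i=3: 523
  i=4: 1761   i=5: 1126   i=6: 1007   i=7: 168
  i=8: 1295   i=9: 509   i=10: 557   i=11: 927
  i=12: 804
Match at i=12, j=25: e = 12·44 + 25 = 553.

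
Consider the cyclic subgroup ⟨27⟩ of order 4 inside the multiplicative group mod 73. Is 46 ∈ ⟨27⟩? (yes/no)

⟨27⟩ has order 4; its elements mod 73 are {1, 27, 46, 72}.
46 is in this set.

yes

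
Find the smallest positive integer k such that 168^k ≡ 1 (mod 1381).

The order of 168 must divide p − 1 = 1380 = 2^2 · 3 · 5 · 23.
Divisors: 1, 2, 3, 4, 5, 6, 10, 12, 15, 20, 23, 30, 46, 60, 69, 92, 115, 138, 230, 276, 345, 460, 690, 1380.
Check each in increasing order: 168^1 ≡ 168;  168^2 ≡ 604;  168^3 ≡ 659;  168^4 ≡ 232;  168^5 ≡ 308;  168^6 ≡ 647;  168^10 ≡ 956;  168^12 ≡ 166;  168^15 ≡ 295;  168^20 ≡ 1095;  168^23 ≡ 723;  168^30 ≡ 22;  168^46 ≡ 711;  168^60 ≡ 484;  168^69 ≡ 321;  168^92 ≡ 75;  168^115 ≡ 366;  168^138 ≡ 847;  168^230 ≡ 1380;  168^276 ≡ 670;  168^345 ≡ 1015;  168^460 ≡ 1.
Smallest exponent giving 1 is 460.

460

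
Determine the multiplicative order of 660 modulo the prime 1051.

The order of 660 must divide p − 1 = 1050 = 2 · 3 · 5^2 · 7.
Divisors: 1, 2, 3, 5, 6, 7, 10, 14, 15, 21, 25, 30, 35, 42, 50, 70, 75, 105, 150, 175, 210, 350, 525, 1050.
Check each in increasing order: 660^1 ≡ 660;  660^2 ≡ 486;  660^3 ≡ 205;  660^5 ≡ 836;  660^6 ≡ 1036;  660^7 ≡ 610;  660^10 ≡ 1032;  660^14 ≡ 46;  660^15 ≡ 932;  660^21 ≡ 734;  660^25 ≡ 159;  660^30 ≡ 498;  660^35 ≡ 132;  660^42 ≡ 644;  660^50 ≡ 57;  660^70 ≡ 608;  660^75 ≡ 655;  660^105 ≡ 380;  660^150 ≡ 217;  660^175 ≡ 871;  660^210 ≡ 413;  660^350 ≡ 870;  660^525 ≡ 1050;  660^1050 ≡ 1.
Smallest exponent giving 1 is 1050.

1050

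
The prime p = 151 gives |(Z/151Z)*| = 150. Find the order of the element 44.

25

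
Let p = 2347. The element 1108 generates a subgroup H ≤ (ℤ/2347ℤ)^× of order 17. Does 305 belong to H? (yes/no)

yes

⟨1108⟩ has order 17; its elements mod 2347 are {1, 183, 282, 305, 470, 631, 784, 848, 922, 1108, 1492, 1518, 1834, 1917, 2073, 2089, 2319}.
305 is in this set.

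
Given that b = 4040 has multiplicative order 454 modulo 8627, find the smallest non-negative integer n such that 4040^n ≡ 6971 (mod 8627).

Baby-step giant-step with m = ceil(sqrt(454)) = 22.
Baby table (4040^j mod 8627 for j=0..21):
  0:1  1:4040  2:7943  3:5907  4:1998  5:5675  6:5061  7:450
  8:6330  9:2772  10:1034  11:1892  12:158  13:8549  14:4079  15:1590
  16:5112  17:8069  18:5954  19:2084  20:8035  21:6626
Giant step factor: 4040^(-22) ≡ 7734 (mod 8627).
Scan 6971·7734^i mod 8627 for i = 0, 1, …:
  i=0: 6971   i=1: 3591   i=2: 2481   i=3: 1606
  i=4: 6551   i=5: 7690   i=6: 8549
Match at i=6, j=13: n = 6·22 + 13 = 145.

145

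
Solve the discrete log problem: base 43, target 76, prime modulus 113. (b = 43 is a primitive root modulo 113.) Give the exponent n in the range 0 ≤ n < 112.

5

Baby-step giant-step with m = ceil(sqrt(112)) = 11.
Baby table (43^j mod 113 for j=0..10):
  0:1  1:43  2:41  3:68  4:99  5:76  6:104  7:65
  8:83  9:66  10:13
Giant step factor: 43^(-11) ≡ 94 (mod 113).
Scan 76·94^i mod 113 for i = 0, 1, …:
  i=0: 76
Match at i=0, j=5: n = 0·11 + 5 = 5.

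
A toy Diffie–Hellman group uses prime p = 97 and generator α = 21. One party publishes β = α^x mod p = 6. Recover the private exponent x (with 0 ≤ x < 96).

40

Baby-step giant-step with m = ceil(sqrt(96)) = 10.
Baby table (21^j mod 97 for j=0..9):
  0:1  1:21  2:53  3:46  4:93  5:13  6:79  7:10
  8:16  9:45
Giant step factor: 21^(-10) ≡ 31 (mod 97).
Scan 6·31^i mod 97 for i = 0, 1, …:
  i=0: 6   i=1: 89   i=2: 43   i=3: 72
  i=4: 1
Match at i=4, j=0: x = 4·10 + 0 = 40.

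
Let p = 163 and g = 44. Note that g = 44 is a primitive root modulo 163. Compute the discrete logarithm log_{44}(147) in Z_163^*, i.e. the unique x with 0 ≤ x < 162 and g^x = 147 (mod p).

Baby-step giant-step with m = ceil(sqrt(162)) = 13.
Baby table (44^j mod 163 for j=0..12):
  0:1  1:44  2:143  3:98  4:74  5:159  6:150  7:80
  8:97  9:30  10:16  11:52  12:6
Giant step factor: 44^(-13) ≡ 92 (mod 163).
Scan 147·92^i mod 163 for i = 0, 1, …:
  i=0: 147   i=1: 158   i=2: 29   i=3: 60
  i=4: 141   i=5: 95   i=6: 101   i=7: 1
Match at i=7, j=0: x = 7·13 + 0 = 91.

91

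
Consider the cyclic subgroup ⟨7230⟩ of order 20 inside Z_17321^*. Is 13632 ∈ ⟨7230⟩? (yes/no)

no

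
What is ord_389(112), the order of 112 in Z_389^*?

97

The order of 112 must divide p − 1 = 388 = 2^2 · 97.
Divisors: 1, 2, 4, 97, 194, 388.
Check each in increasing order: 112^1 ≡ 112;  112^2 ≡ 96;  112^4 ≡ 269;  112^97 ≡ 1.
Smallest exponent giving 1 is 97.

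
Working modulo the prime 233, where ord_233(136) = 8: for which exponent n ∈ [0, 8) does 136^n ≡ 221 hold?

Successive powers of 136 modulo 233:
  136^0=1  136^1=136  136^2=89  136^3=221
So 136^3 ≡ 221 (mod 233), giving n = 3.

3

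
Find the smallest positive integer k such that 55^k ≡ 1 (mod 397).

The order of 55 must divide p − 1 = 396 = 2^2 · 3^2 · 11.
Divisors: 1, 2, 3, 4, 6, 9, 11, 12, 18, 22, 33, 36, 44, 66, 99, 132, 198, 396.
Check each in increasing order: 55^1 ≡ 55;  55^2 ≡ 246;  55^3 ≡ 32;  55^4 ≡ 172;  55^6 ≡ 230;  55^9 ≡ 214;  55^11 ≡ 240;  55^12 ≡ 99;  55^18 ≡ 141;  55^22 ≡ 35;  55^33 ≡ 63;  55^36 ≡ 31;  55^44 ≡ 34;  55^66 ≡ 396;  55^99 ≡ 334;  55^132 ≡ 1.
Smallest exponent giving 1 is 132.

132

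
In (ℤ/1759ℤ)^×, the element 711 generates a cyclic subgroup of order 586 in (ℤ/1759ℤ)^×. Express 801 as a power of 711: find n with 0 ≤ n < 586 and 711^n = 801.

Baby-step giant-step with m = ceil(sqrt(586)) = 25.
Baby table (711^j mod 1759 for j=0..24):
  0:1  1:711  2:688  3:166  4:173  5:1632  6:1171  7:574
  8:26  9:896  10:298  11:798  12:980  13:216  14:543  15:852
  16:676  17:429  18:712  19:1399  20:854  21:339  22:46  23:1044
  24:1745
Giant step factor: 711^(-25) ≡ 472 (mod 1759).
Scan 801·472^i mod 1759 for i = 0, 1, …:
  i=0: 801   i=1: 1646   i=2: 1193   i=3: 216
Match at i=3, j=13: n = 3·25 + 13 = 88.

88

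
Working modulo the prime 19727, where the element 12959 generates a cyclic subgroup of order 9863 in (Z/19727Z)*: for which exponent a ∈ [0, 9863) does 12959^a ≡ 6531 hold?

7520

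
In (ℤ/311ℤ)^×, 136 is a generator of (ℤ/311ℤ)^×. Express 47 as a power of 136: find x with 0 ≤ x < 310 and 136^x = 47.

290

Baby-step giant-step with m = ceil(sqrt(310)) = 18.
Baby table (136^j mod 311 for j=0..17):
  0:1  1:136  2:147  3:88  4:150  5:185  6:280  7:138
  8:108  9:71  10:15  11:174  12:28  13:76  14:73  15:287
  16:157  17:204
Giant step factor: 136^(-18) ≡ 67 (mod 311).
Scan 47·67^i mod 311 for i = 0, 1, …:
  i=0: 47   i=1: 39   i=2: 125   i=3: 289
  i=4: 81   i=5: 140   i=6: 50   i=7: 240
  i=8: 219   i=9: 56     …   i=15: 225
  i=16: 147
Match at i=16, j=2: x = 16·18 + 2 = 290.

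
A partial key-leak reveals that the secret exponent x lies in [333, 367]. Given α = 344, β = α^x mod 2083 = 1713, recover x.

367

Compute 344^333 mod 2083 = 1952, then multiply by 344 repeatedly:
  344^333=1952  344^334=762  344^335=1753  344^336=1045  344^337=1204
  344^338=1742  344^339=1427  344^340=1383  344^341=828  344^342=1544
  344^343=2054  344^344=439  344^345=1040  344^346=1567  344^347=1634
  344^348=1769  344^349=300  344^350=1133  344^351=231  344^352=310
  344^353=407  344^354=447  344^355=1709  344^356=490  344^357=1920
  344^358=169  344^359=1895  344^360=1984  344^361=1355  344^362=1611
  344^363=106  344^364=1053  344^365=1873  344^366=665  344^367=1713
Found 1713 at exponent 367.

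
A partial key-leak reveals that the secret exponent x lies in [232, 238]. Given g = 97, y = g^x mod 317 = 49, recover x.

Compute 97^232 mod 317 = 49, then multiply by 97 repeatedly:
  97^232=49
Found 49 at exponent 232.

232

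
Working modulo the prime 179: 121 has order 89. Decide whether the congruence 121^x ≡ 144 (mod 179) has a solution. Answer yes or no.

yes

144 ∈ ⟨121⟩ iff 144^89 ≡ 1 (mod 179), since |⟨121⟩| = 89.
144^89 mod 179 = 1.
Since 1 = 1, 144 lies in the subgroup.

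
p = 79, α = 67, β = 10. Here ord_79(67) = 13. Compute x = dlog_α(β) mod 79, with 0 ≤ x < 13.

Successive powers of 67 modulo 79:
  67^0=1  67^1=67  67^2=65  67^3=10
So 67^3 ≡ 10 (mod 79), giving x = 3.

3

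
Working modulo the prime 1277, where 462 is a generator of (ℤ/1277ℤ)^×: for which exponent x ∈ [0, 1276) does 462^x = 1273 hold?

Baby-step giant-step with m = ceil(sqrt(1276)) = 36.
Baby table (462^j mod 1277 for j=0..35):
  0:1  1:462  2:185  3:1188  4:1023  5:136  6:259  7:897
  8:666  9:1212  10:618  11:745  12:677  13:1186  14:99  15:1043
  16:437  17:128  18:394  19:694  20:101  21:690  22:807  23:1227
  24:1163  25:966  26:619  27:1207  28:862  29:1097  30:1122  31:1179
  32:696  33:1025  34:1060  35:629
Giant step factor: 462^(-36) ≡ 698 (mod 1277).
Scan 1273·698^i mod 1277 for i = 0, 1, …:
  i=0: 1273   i=1: 1039   i=2: 1163
Match at i=2, j=24: x = 2·36 + 24 = 96.

96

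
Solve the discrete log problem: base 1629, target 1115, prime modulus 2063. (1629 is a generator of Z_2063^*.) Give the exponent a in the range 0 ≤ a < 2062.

1654

Baby-step giant-step with m = ceil(sqrt(2062)) = 46.
Baby table (1629^j mod 2063 for j=0..45):
  0:1  1:1629  2:623  3:1934  4:285  5:90  6:137  7:369
  8:768  9:894  10:1911  11:2015  12:202  13:1041  14:3  15:761
  16:1869  17:1676  18:855  19:270  20:411  21:1107  22:241  23:619
  24:1607  25:1919  26:606  27:1060  28:9  29:220  30:1481  31:902
  32:502  33:810  34:1233  35:1258  36:723  37:1857  38:695  39:1631
  40:1818  41:1117  42:27  43:660  44:317  45:643
Giant step factor: 1629^(-46) ≡ 100 (mod 2063).
Scan 1115·100^i mod 2063 for i = 0, 1, …:
  i=0: 1115   i=1: 98   i=2: 1548   i=3: 75
  i=4: 1311   i=5: 1131   i=6: 1698   i=7: 634
  i=8: 1510   i=9: 401     …   i=34: 849
  i=35: 317
Match at i=35, j=44: a = 35·46 + 44 = 1654.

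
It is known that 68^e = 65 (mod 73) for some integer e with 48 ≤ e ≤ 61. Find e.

60

Compute 68^48 mod 73 = 64, then multiply by 68 repeatedly:
  68^48=64  68^49=45  68^50=67  68^51=30  68^52=69
  68^53=20  68^54=46  68^55=62  68^56=55  68^57=17
  68^58=61  68^59=60  68^60=65
Found 65 at exponent 60.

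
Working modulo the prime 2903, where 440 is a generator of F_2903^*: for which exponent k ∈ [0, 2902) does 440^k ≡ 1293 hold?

Baby-step giant-step with m = ceil(sqrt(2902)) = 54.
Baby table (440^j mod 2903 for j=0..53):
  0:1  1:440  2:2002  3:1271  4:1864  5:1514  6:1373  7:296
  8:2508  9:380  10:1729  11:174  12:1082  13:2891  14:526  15:2103
  16:2166  17:856  18:2153  19:942  20:2254  21:1837  22:1246  23:2476
  24:815  25:1531  26:144  27:2397  28:891  29:135  30:1340  31:291
  32:308  33:1982  34:1180  35:2466  36:2221  37:1832  38:1949  39:1175
  40:266  41:920  42:1283  43:1338  44:2314  45:2110  46:2343  47:355
  48:2341  49:2378  50:1240  51:2739  52:415  53:2614
Giant step factor: 440^(-54) ≡ 675 (mod 2903).
Scan 1293·675^i mod 2903 for i = 0, 1, …:
  i=0: 1293   i=1: 1875   i=2: 2820   i=3: 2035
  i=4: 506   i=5: 1899   i=6: 1602   i=7: 1434
  i=8: 1251   i=9: 2555     …   i=30: 356
  i=31: 2254
Match at i=31, j=20: k = 31·54 + 20 = 1694.

1694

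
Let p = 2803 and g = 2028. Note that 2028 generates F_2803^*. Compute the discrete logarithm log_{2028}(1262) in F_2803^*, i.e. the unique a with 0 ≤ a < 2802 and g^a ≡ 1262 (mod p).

152

Baby-step giant-step with m = ceil(sqrt(2802)) = 53.
Baby table (2028^j mod 2803 for j=0..52):
  0:1  1:2028  2:783  3:1426  4:2035  5:964  6:1301  7:805
  8:1194  9:2443  10:1503  11:1223  12:2392  13:1786  14:532  15:2544
  16:1712  17:1822  18:662  19:2702  20:2594  21:2204  22:1730  23:1887
  24:741  25:340  26:2785  27:2738  28:2724  29:2362  30:2612  31:2269
  32:1809  33:2328  34:932  35:874  36:976  37:410  38:1792  39:1488
  40:1636  41:1859  42:17  43:840  44:2099  45:1818  46:959  47:2373
  48:2496  49:2473  50:677  51:2289  52:324
Giant step factor: 2028^(-53) ≡ 2355 (mod 2803).
Scan 1262·2355^i mod 2803 for i = 0, 1, …:
  i=0: 1262   i=1: 830   i=2: 959
Match at i=2, j=46: a = 2·53 + 46 = 152.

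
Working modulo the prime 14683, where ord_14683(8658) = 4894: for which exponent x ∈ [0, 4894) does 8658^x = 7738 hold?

1123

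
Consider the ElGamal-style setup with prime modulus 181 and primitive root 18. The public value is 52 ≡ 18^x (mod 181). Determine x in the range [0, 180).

Baby-step giant-step with m = ceil(sqrt(180)) = 14.
Baby table (18^j mod 181 for j=0..13):
  0:1  1:18  2:143  3:40  4:177  5:109  6:152  7:21
  8:16  9:107  10:116  11:97  12:117  13:115
Giant step factor: 18^(-14) ≡ 55 (mod 181).
Scan 52·55^i mod 181 for i = 0, 1, …:
  i=0: 52   i=1: 145   i=2: 11   i=3: 62
  i=4: 152
Match at i=4, j=6: x = 4·14 + 6 = 62.

62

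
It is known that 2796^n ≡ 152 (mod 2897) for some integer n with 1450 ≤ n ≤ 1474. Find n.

Compute 2796^1450 mod 2897 = 1387, then multiply by 2796 repeatedly:
  2796^1450=1387  2796^1451=1866  2796^1452=2736  2796^1453=1776  2796^1454=238
  2796^1455=2035  2796^1456=152
Found 152 at exponent 1456.

1456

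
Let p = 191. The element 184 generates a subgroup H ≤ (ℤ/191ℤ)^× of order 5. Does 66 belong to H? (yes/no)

no

⟨184⟩ has order 5; its elements mod 191 are {1, 39, 49, 109, 184}.
66 is not in this set.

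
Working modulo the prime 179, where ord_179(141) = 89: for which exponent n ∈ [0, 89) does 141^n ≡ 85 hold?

12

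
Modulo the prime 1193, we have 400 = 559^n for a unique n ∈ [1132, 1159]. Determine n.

1154

Compute 559^1132 mod 1193 = 330, then multiply by 559 repeatedly:
  559^1132=330  559^1133=748  559^1134=582  559^1135=842  559^1136=636
  559^1137=10  559^1138=818  559^1139=343  559^1140=857  559^1141=670
  559^1142=1121  559^1143=314  559^1144=155  559^1145=749  559^1146=1141
  559^1147=757  559^1148=841  559^1149=77  559^1150=95  559^1151=613
  559^1152=276  559^1153=387  559^1154=400
Found 400 at exponent 1154.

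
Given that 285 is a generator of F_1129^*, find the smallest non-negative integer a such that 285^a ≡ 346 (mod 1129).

Baby-step giant-step with m = ceil(sqrt(1128)) = 34.
Baby table (285^j mod 1129 for j=0..33):
  0:1  1:285  2:1066  3:109  4:582  5:1036  6:591  7:214
  8:24  9:66  10:746  11:358  12:420  13:26  14:636  15:620
  16:576  17:455  18:969  19:689  20:1048  21:624  22:587  23:203
  24:276  25:759  26:676  27:730  28:314  29:299  30:540  31:356
  32:979  33:152
Giant step factor: 285^(-34) ≡ 840 (mod 1129).
Scan 346·840^i mod 1129 for i = 0, 1, …:
  i=0: 346   i=1: 487   i=2: 382   i=3: 244
  i=4: 611   i=5: 674   i=6: 531   i=7: 85
  i=8: 273   i=9: 133     …   i=21: 402
  i=22: 109
Match at i=22, j=3: a = 22·34 + 3 = 751.

751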